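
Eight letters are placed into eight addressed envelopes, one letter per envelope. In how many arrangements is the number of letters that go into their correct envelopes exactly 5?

112

Choose which 5 of the 8 are fixed: C(8,5) = 56.
The other 3 form a derangement: !3 = 2.
Total: 56 × 2 = 112.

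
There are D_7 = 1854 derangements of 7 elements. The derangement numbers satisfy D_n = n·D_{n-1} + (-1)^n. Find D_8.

D_8 = 8·1854 + 1 = 14833.

14833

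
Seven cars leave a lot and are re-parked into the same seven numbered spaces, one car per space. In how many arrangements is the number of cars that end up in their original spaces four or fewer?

5018

Sum C(7,i)·!(7-i) for i = 0..4:
  i=0: C(7,0)·!7 = 1·1854 = 1854
  i=1: C(7,1)·!6 = 7·265 = 1855
  i=2: C(7,2)·!5 = 21·44 = 924
  i=3: C(7,3)·!4 = 35·9 = 315
  i=4: C(7,4)·!3 = 35·2 = 70
Total = 5018.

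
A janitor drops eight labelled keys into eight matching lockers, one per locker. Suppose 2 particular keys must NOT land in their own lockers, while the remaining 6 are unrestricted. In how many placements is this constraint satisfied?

Let A_j be the event that the j-th constrained one is fixed. By inclusion-exclusion over the 2 events:
Σ_{j=0}^{2} (-1)^j C(2,j)(8-j)!
= C(2,0)·8! - C(2,1)·7! + C(2,2)·6!
= 40320 - 10080 + 720
= 30960

30960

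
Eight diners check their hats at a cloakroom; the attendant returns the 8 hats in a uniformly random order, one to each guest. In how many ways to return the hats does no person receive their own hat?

Use !n = n·!(n-1) + (-1)^n.
!8 = 8·1854 + 1 = 14833

14833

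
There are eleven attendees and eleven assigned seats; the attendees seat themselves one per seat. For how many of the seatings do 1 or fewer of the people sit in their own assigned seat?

29369141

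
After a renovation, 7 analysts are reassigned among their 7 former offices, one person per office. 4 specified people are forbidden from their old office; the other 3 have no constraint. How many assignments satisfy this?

Let A_j be the event that the j-th constrained one is fixed. By inclusion-exclusion over the 4 events:
Σ_{j=0}^{4} (-1)^j C(4,j)(7-j)!
= C(4,0)·7! - C(4,1)·6! + C(4,2)·5! - C(4,3)·4! + C(4,4)·3!
= 5040 - 2880 + 720 - 96 + 6
= 2790

2790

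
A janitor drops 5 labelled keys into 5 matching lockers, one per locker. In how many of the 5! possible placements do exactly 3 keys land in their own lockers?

10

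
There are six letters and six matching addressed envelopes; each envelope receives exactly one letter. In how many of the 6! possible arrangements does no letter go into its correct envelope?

265

!6 = 6! · Σ_{k=0}^{6} (-1)^k/k!
= 6! - 6!/1! + 6!/2! - 6!/3! + 6!/4! - 6!/5! + 6!/6!
= 720 - 720 + 360 - 120 + 30 - 6 + 1
= 265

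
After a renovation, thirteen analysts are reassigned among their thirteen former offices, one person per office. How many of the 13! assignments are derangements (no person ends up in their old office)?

2290792932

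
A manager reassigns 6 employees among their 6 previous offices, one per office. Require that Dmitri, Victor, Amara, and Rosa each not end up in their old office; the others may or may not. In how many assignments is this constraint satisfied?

Let A_j be the event that the j-th constrained one is fixed. By inclusion-exclusion over the 4 events:
Σ_{j=0}^{4} (-1)^j C(4,j)(6-j)!
= C(4,0)·6! - C(4,1)·5! + C(4,2)·4! - C(4,3)·3! + C(4,4)·2!
= 720 - 480 + 144 - 24 + 2
= 362

362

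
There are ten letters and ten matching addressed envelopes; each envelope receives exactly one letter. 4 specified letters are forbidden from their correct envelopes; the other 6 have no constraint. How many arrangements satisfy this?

Let A_j be the event that the j-th constrained one is fixed. By inclusion-exclusion over the 4 events:
Σ_{j=0}^{4} (-1)^j C(4,j)(10-j)!
= C(4,0)·10! - C(4,1)·9! + C(4,2)·8! - C(4,3)·7! + C(4,4)·6!
= 3628800 - 1451520 + 241920 - 20160 + 720
= 2399760

2399760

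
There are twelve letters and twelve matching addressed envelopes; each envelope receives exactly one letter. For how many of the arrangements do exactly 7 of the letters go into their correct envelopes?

34848

Choose which 7 of the 12 are fixed: C(12,7) = 792.
The other 5 form a derangement: !5 = 44.
Total: 792 × 44 = 34848.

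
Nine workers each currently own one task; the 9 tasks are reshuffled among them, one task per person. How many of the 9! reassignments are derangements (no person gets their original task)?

!9 = 9! · Σ_{k=0}^{9} (-1)^k/k!
= 9! - 9!/1! + 9!/2! - 9!/3! + 9!/4! - 9!/5! + 9!/6! - 9!/7! + 9!/8! - 9!/9!
= 362880 - 362880 + 181440 - 60480 + 15120 - 3024 + 504 - 72 + 9 - 1
= 133496

133496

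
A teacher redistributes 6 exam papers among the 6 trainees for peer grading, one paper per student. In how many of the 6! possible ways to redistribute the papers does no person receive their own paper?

265

The subfactorial !6 = [6!/e] (nearest integer).
6! = 720, and 720/e ≈ 264.87, so !6 = 265.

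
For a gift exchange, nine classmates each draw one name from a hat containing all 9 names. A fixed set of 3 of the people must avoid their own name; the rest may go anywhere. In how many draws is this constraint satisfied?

Inclusion-exclusion on the 3 forbidden self-matches:
Σ_{j=0}^{3} (-1)^j C(3,j)(9-j)!
= C(3,0)·9! - C(3,1)·8! + C(3,2)·7! - C(3,3)·6!
= 362880 - 120960 + 15120 - 720
= 256320

256320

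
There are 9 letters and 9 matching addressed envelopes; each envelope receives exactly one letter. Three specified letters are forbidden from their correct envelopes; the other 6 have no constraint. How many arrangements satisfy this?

Let A_j be the event that the j-th constrained one is fixed. By inclusion-exclusion over the 3 events:
Σ_{j=0}^{3} (-1)^j C(3,j)(9-j)!
= C(3,0)·9! - C(3,1)·8! + C(3,2)·7! - C(3,3)·6!
= 362880 - 120960 + 15120 - 720
= 256320

256320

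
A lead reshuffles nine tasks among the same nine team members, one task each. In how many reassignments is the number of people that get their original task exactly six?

Choose which 6 of the 9 are fixed: C(9,6) = 84.
The remaining 3 must be deranged: !3 = 2.
Total: 84 × 2 = 168.

168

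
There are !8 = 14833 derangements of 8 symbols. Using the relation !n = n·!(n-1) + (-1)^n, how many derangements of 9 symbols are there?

133496

!9 = 9·14833 - 1 = 133496.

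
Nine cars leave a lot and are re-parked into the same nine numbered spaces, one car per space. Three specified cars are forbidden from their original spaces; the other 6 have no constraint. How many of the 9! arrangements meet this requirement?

Let A_j be the event that the j-th constrained one is fixed. By inclusion-exclusion over the 3 events:
Σ_{j=0}^{3} (-1)^j C(3,j)(9-j)!
= C(3,0)·9! - C(3,1)·8! + C(3,2)·7! - C(3,3)·6!
= 362880 - 120960 + 15120 - 720
= 256320

256320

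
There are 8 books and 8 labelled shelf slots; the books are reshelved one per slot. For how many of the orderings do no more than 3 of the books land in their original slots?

39549

Sum C(8,i)·!(8-i) for i = 0..3:
  i=0: C(8,0)·!8 = 1·14833 = 14833
  i=1: C(8,1)·!7 = 8·1854 = 14832
  i=2: C(8,2)·!6 = 28·265 = 7420
  i=3: C(8,3)·!5 = 56·44 = 2464
Total = 39549.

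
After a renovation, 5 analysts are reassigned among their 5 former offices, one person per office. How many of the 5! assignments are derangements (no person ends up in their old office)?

The subfactorial !5 = [5!/e] (nearest integer).
5! = 120, and 120/e ≈ 44.15, so !5 = 44.

44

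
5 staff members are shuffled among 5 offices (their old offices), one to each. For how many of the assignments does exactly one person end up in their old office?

Choose which one of the 5 is fixed: C(5,1) = 5.
The remaining 4 must be deranged: !4 = 9.
Total: 5 × 9 = 45.

45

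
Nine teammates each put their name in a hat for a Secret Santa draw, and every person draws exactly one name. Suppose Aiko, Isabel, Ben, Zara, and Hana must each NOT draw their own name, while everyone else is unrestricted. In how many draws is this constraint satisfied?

205056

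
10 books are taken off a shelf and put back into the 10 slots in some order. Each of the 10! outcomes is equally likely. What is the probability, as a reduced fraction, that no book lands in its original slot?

Favorable outcomes: !10 = 1334961.
Total outcomes: 10! = 3628800.
Probability = 1334961/3628800 = 16481/44800.

16481/44800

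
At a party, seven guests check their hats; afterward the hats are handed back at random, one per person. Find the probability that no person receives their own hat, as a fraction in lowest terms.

103/280

Favorable outcomes: !7 = 1854.
Total outcomes: 7! = 5040.
Probability = 1854/5040 = 103/280.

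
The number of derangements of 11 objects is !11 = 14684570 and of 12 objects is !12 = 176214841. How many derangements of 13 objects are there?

2290792932

!13 = (13-1)·(!12 + !11) = 12·(176214841 + 14684570) = 12·190899411 = 2290792932.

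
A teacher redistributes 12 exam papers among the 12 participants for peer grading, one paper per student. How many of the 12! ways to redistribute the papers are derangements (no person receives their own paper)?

176214841

The subfactorial !12 = [12!/e] (nearest integer).
12! = 479001600, and 479001600/e ≈ 176214840.93, so !12 = 176214841.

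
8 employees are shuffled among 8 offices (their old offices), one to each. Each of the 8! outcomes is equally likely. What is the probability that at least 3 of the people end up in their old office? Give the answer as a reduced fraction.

Favorable outcomes: Σ_{i≥3} C(8,i)·!(8-i) = 56·44 + 70·9 + 56·2 + 28·1 + 8·0 + 1·1 = 3235.
Total outcomes: 8! = 40320.
Probability = 3235/40320 = 647/8064.

647/8064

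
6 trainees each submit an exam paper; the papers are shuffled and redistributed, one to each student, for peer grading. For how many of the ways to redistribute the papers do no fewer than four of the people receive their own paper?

Sum C(6,i)·!(6-i) for i = 4..6:
  i=4: C(6,4)·!2 = 15·1 = 15
  i=5: C(6,5)·!1 = 6·0 = 0
  i=6: C(6,6)·!0 = 1·1 = 1
Total = 16.

16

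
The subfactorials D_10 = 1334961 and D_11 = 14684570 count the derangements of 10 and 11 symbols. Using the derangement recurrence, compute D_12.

D_12 = (12-1)·(D_11 + D_10) = 11·(14684570 + 1334961) = 11·16019531 = 176214841.

176214841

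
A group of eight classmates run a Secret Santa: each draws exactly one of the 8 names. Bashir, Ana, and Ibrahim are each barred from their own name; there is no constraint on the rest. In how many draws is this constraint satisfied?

27240

Let A_j be the event that the j-th constrained one is fixed. By inclusion-exclusion over the 3 events:
Σ_{j=0}^{3} (-1)^j C(3,j)(8-j)!
= C(3,0)·8! - C(3,1)·7! + C(3,2)·6! - C(3,3)·5!
= 40320 - 15120 + 2160 - 120
= 27240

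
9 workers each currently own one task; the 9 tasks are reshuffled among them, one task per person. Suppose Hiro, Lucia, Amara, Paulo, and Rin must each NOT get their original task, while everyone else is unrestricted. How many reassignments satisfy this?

205056

Let A_j be the event that the j-th constrained one is fixed. By inclusion-exclusion over the 5 events:
Σ_{j=0}^{5} (-1)^j C(5,j)(9-j)!
= C(5,0)·9! - C(5,1)·8! + C(5,2)·7! - C(5,3)·6! + C(5,4)·5! - C(5,5)·4!
= 362880 - 201600 + 50400 - 7200 + 600 - 24
= 205056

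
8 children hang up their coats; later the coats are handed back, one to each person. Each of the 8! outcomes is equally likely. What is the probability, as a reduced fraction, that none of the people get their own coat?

2119/5760

Favorable outcomes: !8 = 14833.
Total outcomes: 8! = 40320.
Probability = 14833/40320 = 2119/5760.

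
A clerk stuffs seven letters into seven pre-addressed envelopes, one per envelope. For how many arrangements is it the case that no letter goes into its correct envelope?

1854

Use !n = n·!(n-1) + (-1)^n.
!7 = 7·265 - 1 = 1854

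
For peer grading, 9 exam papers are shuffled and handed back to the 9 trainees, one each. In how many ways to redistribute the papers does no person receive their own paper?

133496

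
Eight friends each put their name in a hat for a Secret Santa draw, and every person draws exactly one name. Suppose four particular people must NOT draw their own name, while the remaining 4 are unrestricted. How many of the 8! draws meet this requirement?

Inclusion-exclusion on the 4 forbidden self-matches:
Σ_{j=0}^{4} (-1)^j C(4,j)(8-j)!
= C(4,0)·8! - C(4,1)·7! + C(4,2)·6! - C(4,3)·5! + C(4,4)·4!
= 40320 - 20160 + 4320 - 480 + 24
= 24024

24024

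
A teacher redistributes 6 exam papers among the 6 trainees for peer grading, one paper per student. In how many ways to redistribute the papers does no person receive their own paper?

265

Recurrence: !6 = 5·(!5 + !4).
!6 = 5·(44 + 9) = 5·53 = 265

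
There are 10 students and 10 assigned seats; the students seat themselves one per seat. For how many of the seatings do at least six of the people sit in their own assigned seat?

2176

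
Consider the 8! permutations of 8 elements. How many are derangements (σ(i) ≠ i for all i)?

Recurrence: !8 = 7·(!7 + !6).
!8 = 7·(1854 + 265) = 7·2119 = 14833

14833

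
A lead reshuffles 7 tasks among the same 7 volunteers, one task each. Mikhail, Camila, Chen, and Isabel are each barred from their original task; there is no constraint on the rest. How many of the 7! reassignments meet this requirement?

2790

Inclusion-exclusion on the 4 forbidden self-matches:
Σ_{j=0}^{4} (-1)^j C(4,j)(7-j)!
= C(4,0)·7! - C(4,1)·6! + C(4,2)·5! - C(4,3)·4! + C(4,4)·3!
= 5040 - 2880 + 720 - 96 + 6
= 2790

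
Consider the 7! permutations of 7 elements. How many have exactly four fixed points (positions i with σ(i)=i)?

70

Choose which 4 of the 7 are fixed: C(7,4) = 35.
The other 3 form a derangement: !3 = 2.
Total: 35 × 2 = 70.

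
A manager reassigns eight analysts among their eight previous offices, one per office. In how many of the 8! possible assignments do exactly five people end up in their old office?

112

Pick the 5 fixed positions: C(8,5) = 56 ways.
The other 3 form a derangement: !3 = 2.
Total: 56 × 2 = 112.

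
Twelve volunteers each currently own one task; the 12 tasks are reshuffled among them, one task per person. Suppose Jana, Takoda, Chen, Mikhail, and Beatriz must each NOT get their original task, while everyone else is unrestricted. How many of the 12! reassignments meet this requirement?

Inclusion-exclusion on the 5 forbidden self-matches:
Σ_{j=0}^{5} (-1)^j C(5,j)(12-j)!
= C(5,0)·12! - C(5,1)·11! + C(5,2)·10! - C(5,3)·9! + C(5,4)·8! - C(5,5)·7!
= 479001600 - 199584000 + 36288000 - 3628800 + 201600 - 5040
= 312273360

312273360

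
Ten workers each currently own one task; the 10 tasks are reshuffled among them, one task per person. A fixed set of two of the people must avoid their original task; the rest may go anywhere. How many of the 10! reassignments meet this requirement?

Let A_j be the event that the j-th constrained one is fixed. By inclusion-exclusion over the 2 events:
Σ_{j=0}^{2} (-1)^j C(2,j)(10-j)!
= C(2,0)·10! - C(2,1)·9! + C(2,2)·8!
= 3628800 - 725760 + 40320
= 2943360

2943360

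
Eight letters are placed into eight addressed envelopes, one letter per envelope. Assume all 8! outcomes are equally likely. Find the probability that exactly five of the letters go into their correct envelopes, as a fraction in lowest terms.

Favorable outcomes: C(8,5)·!3 = 56·2 = 112.
Total outcomes: 8! = 40320.
Probability = 112/40320 = 1/360.

1/360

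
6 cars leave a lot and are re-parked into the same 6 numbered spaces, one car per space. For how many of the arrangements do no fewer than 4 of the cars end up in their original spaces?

Sum C(6,i)·!(6-i) for i = 4..6:
  i=4: C(6,4)·!2 = 15·1 = 15
  i=5: C(6,5)·!1 = 6·0 = 0
  i=6: C(6,6)·!0 = 1·1 = 1
Total = 16.

16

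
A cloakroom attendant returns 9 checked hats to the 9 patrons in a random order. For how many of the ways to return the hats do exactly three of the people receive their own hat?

22260

Choose which 3 of the 9 are fixed: C(9,3) = 84.
The other 6 form a derangement: !6 = 265.
Total: 84 × 265 = 22260.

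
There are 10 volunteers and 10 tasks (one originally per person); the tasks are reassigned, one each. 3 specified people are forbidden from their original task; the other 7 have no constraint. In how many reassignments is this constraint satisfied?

2656080

Inclusion-exclusion on the 3 forbidden self-matches:
Σ_{j=0}^{3} (-1)^j C(3,j)(10-j)!
= C(3,0)·10! - C(3,1)·9! + C(3,2)·8! - C(3,3)·7!
= 3628800 - 1088640 + 120960 - 5040
= 2656080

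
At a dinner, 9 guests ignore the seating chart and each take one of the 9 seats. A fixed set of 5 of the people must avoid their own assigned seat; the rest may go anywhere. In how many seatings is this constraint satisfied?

Inclusion-exclusion on the 5 forbidden self-matches:
Σ_{j=0}^{5} (-1)^j C(5,j)(9-j)!
= C(5,0)·9! - C(5,1)·8! + C(5,2)·7! - C(5,3)·6! + C(5,4)·5! - C(5,5)·4!
= 362880 - 201600 + 50400 - 7200 + 600 - 24
= 205056

205056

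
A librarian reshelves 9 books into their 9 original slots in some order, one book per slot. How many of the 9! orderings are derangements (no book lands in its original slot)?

133496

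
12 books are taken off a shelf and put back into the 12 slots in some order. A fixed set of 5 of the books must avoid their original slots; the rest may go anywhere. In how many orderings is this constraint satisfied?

312273360

Inclusion-exclusion on the 5 forbidden self-matches:
Σ_{j=0}^{5} (-1)^j C(5,j)(12-j)!
= C(5,0)·12! - C(5,1)·11! + C(5,2)·10! - C(5,3)·9! + C(5,4)·8! - C(5,5)·7!
= 479001600 - 199584000 + 36288000 - 3628800 + 201600 - 5040
= 312273360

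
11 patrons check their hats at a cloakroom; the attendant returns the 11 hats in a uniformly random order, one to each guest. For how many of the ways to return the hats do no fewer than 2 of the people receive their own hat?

10547659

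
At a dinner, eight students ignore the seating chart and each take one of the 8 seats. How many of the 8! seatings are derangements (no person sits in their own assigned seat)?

14833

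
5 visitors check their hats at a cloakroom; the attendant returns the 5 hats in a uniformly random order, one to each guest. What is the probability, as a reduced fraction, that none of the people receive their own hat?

Favorable outcomes: !5 = 44.
Total outcomes: 5! = 120.
Probability = 44/120 = 11/30.

11/30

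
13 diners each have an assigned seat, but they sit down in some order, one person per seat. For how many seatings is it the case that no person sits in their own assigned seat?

2290792932

Recurrence: !13 = 13·!12 + (-1)^13.
!13 = 13·176214841 - 1 = 2290792932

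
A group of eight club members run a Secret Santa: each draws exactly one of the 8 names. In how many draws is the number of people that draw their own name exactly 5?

112

Choose which 5 of the 8 are fixed: C(8,5) = 56.
The other 3 form a derangement: !3 = 2.
Total: 56 × 2 = 112.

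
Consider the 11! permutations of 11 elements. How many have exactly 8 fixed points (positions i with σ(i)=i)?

330

Choose which 8 of the 11 are fixed: C(11,8) = 165.
The remaining 3 must be deranged: !3 = 2.
Total: 165 × 2 = 330.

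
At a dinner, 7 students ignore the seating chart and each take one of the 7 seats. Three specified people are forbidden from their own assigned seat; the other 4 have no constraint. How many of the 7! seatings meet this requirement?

3216

Inclusion-exclusion on the 3 forbidden self-matches:
Σ_{j=0}^{3} (-1)^j C(3,j)(7-j)!
= C(3,0)·7! - C(3,1)·6! + C(3,2)·5! - C(3,3)·4!
= 5040 - 2160 + 360 - 24
= 3216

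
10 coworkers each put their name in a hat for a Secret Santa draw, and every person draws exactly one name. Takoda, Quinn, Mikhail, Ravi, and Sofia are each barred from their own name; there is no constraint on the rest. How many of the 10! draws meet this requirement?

Inclusion-exclusion on the 5 forbidden self-matches:
Σ_{j=0}^{5} (-1)^j C(5,j)(10-j)!
= C(5,0)·10! - C(5,1)·9! + C(5,2)·8! - C(5,3)·7! + C(5,4)·6! - C(5,5)·5!
= 3628800 - 1814400 + 403200 - 50400 + 3600 - 120
= 2170680

2170680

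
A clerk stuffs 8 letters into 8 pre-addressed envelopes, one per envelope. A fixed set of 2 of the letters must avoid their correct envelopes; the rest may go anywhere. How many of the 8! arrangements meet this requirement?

30960

Let A_j be the event that the j-th constrained one is fixed. By inclusion-exclusion over the 2 events:
Σ_{j=0}^{2} (-1)^j C(2,j)(8-j)!
= C(2,0)·8! - C(2,1)·7! + C(2,2)·6!
= 40320 - 10080 + 720
= 30960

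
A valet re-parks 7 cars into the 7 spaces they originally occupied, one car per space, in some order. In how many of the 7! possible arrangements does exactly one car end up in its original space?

1855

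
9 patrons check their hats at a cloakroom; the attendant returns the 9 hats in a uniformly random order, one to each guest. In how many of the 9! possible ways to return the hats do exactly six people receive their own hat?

168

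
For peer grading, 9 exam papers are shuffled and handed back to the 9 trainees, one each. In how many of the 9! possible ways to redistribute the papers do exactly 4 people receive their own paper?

5544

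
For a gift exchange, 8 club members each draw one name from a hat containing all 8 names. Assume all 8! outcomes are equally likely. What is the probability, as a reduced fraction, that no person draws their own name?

2119/5760

Favorable outcomes: !8 = 14833.
Total outcomes: 8! = 40320.
Probability = 14833/40320 = 2119/5760.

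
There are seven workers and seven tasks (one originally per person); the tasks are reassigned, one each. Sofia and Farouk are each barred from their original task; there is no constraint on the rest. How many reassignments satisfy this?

3720

Let A_j be the event that the j-th constrained one is fixed. By inclusion-exclusion over the 2 events:
Σ_{j=0}^{2} (-1)^j C(2,j)(7-j)!
= C(2,0)·7! - C(2,1)·6! + C(2,2)·5!
= 5040 - 1440 + 120
= 3720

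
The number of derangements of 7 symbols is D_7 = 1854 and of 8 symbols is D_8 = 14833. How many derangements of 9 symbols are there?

133496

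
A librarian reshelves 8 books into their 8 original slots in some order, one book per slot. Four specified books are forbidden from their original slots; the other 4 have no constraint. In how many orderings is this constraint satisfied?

24024

Inclusion-exclusion on the 4 forbidden self-matches:
Σ_{j=0}^{4} (-1)^j C(4,j)(8-j)!
= C(4,0)·8! - C(4,1)·7! + C(4,2)·6! - C(4,3)·5! + C(4,4)·4!
= 40320 - 20160 + 4320 - 480 + 24
= 24024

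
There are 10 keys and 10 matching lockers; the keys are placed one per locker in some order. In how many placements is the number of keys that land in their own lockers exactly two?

667485

Pick the 2 fixed positions: C(10,2) = 45 ways.
The other 8 form a derangement: !8 = 14833.
Total: 45 × 14833 = 667485.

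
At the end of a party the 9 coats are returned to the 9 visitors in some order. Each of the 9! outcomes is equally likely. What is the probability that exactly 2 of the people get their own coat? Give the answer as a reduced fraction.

103/560

Favorable outcomes: C(9,2)·!7 = 36·1854 = 66744.
Total outcomes: 9! = 362880.
Probability = 66744/362880 = 103/560.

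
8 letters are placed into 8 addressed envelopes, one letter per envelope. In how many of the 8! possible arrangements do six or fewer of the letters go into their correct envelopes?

40319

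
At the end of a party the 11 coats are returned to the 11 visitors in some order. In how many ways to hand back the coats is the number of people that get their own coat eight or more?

Sum C(11,i)·!(11-i) for i = 8..11:
  i=8: C(11,8)·!3 = 165·2 = 330
  i=9: C(11,9)·!2 = 55·1 = 55
  i=10: C(11,10)·!1 = 11·0 = 0
  i=11: C(11,11)·!0 = 1·1 = 1
Total = 386.

386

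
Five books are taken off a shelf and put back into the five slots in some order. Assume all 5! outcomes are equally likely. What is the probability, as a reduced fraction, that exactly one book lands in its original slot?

3/8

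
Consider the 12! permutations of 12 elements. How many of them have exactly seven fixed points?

Pick the 7 fixed positions: C(12,7) = 792 ways.
The other 5 form a derangement: !5 = 44.
Total: 792 × 44 = 34848.

34848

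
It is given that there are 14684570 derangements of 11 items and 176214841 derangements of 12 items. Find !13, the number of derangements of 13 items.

!13 = (13-1)·(!12 + !11) = 12·(176214841 + 14684570) = 12·190899411 = 2290792932.

2290792932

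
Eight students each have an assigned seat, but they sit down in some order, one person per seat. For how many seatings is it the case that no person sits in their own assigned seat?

14833

The subfactorial !8 = [8!/e] (nearest integer).
8! = 40320, and 40320/e ≈ 14832.90, so !8 = 14833.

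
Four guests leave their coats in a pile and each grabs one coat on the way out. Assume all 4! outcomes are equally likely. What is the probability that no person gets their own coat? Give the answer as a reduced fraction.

3/8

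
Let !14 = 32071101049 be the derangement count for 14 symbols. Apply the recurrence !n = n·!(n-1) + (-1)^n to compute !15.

481066515734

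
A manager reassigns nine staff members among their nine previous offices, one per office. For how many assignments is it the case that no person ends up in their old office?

133496

The subfactorial !9 = [9!/e] (nearest integer).
9! = 362880, and 362880/e ≈ 133496.09, so !9 = 133496.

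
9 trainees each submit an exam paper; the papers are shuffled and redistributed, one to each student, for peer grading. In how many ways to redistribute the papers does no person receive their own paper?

!9 = 9! · Σ_{k=0}^{9} (-1)^k/k!
= 9! - 9!/1! + 9!/2! - 9!/3! + 9!/4! - 9!/5! + 9!/6! - 9!/7! + 9!/8! - 9!/9!
= 362880 - 362880 + 181440 - 60480 + 15120 - 3024 + 504 - 72 + 9 - 1
= 133496

133496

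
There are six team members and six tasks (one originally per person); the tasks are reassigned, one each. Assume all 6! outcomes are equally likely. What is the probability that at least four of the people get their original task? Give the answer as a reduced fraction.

Favorable outcomes: Σ_{i≥4} C(6,i)·!(6-i) = 15·1 + 6·0 + 1·1 = 16.
Total outcomes: 6! = 720.
Probability = 16/720 = 1/45.

1/45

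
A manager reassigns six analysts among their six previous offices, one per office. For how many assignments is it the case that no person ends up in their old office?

265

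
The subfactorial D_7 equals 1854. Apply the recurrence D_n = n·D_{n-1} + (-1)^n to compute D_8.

D_8 = 8·1854 + 1 = 14833.

14833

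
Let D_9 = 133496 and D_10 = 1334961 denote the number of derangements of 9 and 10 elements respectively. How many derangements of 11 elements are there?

14684570

D_11 = (11-1)·(D_10 + D_9) = 10·(1334961 + 133496) = 10·1468457 = 14684570.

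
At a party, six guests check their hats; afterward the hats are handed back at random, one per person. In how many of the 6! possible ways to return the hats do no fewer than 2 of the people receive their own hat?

191

Sum C(6,i)·!(6-i) for i = 2..6:
  i=2: C(6,2)·!4 = 15·9 = 135
  i=3: C(6,3)·!3 = 20·2 = 40
  i=4: C(6,4)·!2 = 15·1 = 15
  i=5: C(6,5)·!1 = 6·0 = 0
  i=6: C(6,6)·!0 = 1·1 = 1
Total = 191.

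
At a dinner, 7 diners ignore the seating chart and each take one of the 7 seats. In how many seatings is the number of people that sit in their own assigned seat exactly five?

21

Choose which 5 of the 7 are fixed: C(7,5) = 21.
The other 2 form a derangement: !2 = 1.
Total: 21 × 1 = 21.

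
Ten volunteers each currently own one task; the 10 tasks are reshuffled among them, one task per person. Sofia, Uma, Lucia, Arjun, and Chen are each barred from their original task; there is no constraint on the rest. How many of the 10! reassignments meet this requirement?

2170680

Let A_j be the event that the j-th constrained one is fixed. By inclusion-exclusion over the 5 events:
Σ_{j=0}^{5} (-1)^j C(5,j)(10-j)!
= C(5,0)·10! - C(5,1)·9! + C(5,2)·8! - C(5,3)·7! + C(5,4)·6! - C(5,5)·5!
= 3628800 - 1814400 + 403200 - 50400 + 3600 - 120
= 2170680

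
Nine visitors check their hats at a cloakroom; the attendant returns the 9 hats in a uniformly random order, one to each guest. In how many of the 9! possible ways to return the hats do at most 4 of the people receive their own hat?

# with exactly i fixed is C(9,i)·!(9-i); sum over i=0..4:
  i=0: C(9,0)·!9 = 1·133496 = 133496
  i=1: C(9,1)·!8 = 9·14833 = 133497
  i=2: C(9,2)·!7 = 36·1854 = 66744
  i=3: C(9,3)·!6 = 84·265 = 22260
  i=4: C(9,4)·!5 = 126·44 = 5544
Total = 361541.

361541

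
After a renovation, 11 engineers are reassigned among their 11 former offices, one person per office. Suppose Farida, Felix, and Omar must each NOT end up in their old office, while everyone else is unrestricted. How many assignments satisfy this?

30078720

Inclusion-exclusion on the 3 forbidden self-matches:
Σ_{j=0}^{3} (-1)^j C(3,j)(11-j)!
= C(3,0)·11! - C(3,1)·10! + C(3,2)·9! - C(3,3)·8!
= 39916800 - 10886400 + 1088640 - 40320
= 30078720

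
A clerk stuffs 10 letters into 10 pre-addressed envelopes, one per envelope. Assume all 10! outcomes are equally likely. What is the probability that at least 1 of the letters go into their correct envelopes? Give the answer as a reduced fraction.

28319/44800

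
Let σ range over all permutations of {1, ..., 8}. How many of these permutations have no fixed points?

!8 is the nearest integer to 8!/e.
8! = 40320, and 40320/e ≈ 14832.90, so !8 = 14833.

14833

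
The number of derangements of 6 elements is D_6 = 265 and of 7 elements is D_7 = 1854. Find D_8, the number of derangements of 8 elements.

D_8 = (8-1)·(D_7 + D_6) = 7·(1854 + 265) = 7·2119 = 14833.

14833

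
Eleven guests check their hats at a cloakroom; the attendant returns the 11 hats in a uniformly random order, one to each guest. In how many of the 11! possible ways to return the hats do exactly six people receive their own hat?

20328

Choose which 6 of the 11 are fixed: C(11,6) = 462.
The remaining 5 must be deranged: !5 = 44.
Total: 462 × 44 = 20328.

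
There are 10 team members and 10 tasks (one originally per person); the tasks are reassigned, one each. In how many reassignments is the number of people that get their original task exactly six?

Pick the 6 fixed positions: C(10,6) = 210 ways.
The other 4 form a derangement: !4 = 9.
Total: 210 × 9 = 1890.

1890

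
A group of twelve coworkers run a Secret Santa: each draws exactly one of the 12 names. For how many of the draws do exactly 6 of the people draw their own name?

244860

Pick the 6 fixed positions: C(12,6) = 924 ways.
The remaining 6 must be deranged: !6 = 265.
Total: 924 × 265 = 244860.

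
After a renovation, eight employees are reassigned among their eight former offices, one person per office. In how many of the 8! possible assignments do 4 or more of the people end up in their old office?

Sum C(8,i)·!(8-i) for i = 4..8:
  i=4: C(8,4)·!4 = 70·9 = 630
  i=5: C(8,5)·!3 = 56·2 = 112
  i=6: C(8,6)·!2 = 28·1 = 28
  i=7: C(8,7)·!1 = 8·0 = 0
  i=8: C(8,8)·!0 = 1·1 = 1
Total = 771.

771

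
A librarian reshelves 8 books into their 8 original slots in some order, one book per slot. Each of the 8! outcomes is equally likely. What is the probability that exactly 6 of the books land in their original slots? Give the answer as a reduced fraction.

Favorable outcomes: C(8,6)·!2 = 28·1 = 28.
Total outcomes: 8! = 40320.
Probability = 28/40320 = 1/1440.

1/1440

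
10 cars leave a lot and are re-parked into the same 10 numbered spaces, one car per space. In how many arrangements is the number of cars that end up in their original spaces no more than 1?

2669921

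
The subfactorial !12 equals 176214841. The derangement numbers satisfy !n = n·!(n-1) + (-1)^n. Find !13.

2290792932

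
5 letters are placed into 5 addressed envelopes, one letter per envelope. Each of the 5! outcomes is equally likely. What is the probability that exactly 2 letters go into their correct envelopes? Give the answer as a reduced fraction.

Favorable outcomes: C(5,2)·!3 = 10·2 = 20.
Total outcomes: 5! = 120.
Probability = 20/120 = 1/6.

1/6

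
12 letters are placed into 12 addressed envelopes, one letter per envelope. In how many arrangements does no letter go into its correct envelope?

!12 = 12! · Σ_{k=0}^{12} (-1)^k/k!
= 12! - 12!/1! + 12!/2! - 12!/3! + 12!/4! - 12!/5! + 12!/6! - 12!/7! + 12!/8! - 12!/9! + 12!/10! - 12!/11! + 12!/12!
= 479001600 - 479001600 + 239500800 - 79833600 + 19958400 - 3991680 + 665280 - 95040 + 11880 - 1320 + 132 - 12 + 1
= 176214841

176214841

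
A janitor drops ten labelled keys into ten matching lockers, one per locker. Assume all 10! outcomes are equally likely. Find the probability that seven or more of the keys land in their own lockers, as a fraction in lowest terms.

Favorable outcomes: Σ_{i≥7} C(10,i)·!(10-i) = 120·2 + 45·1 + 10·0 + 1·1 = 286.
Total outcomes: 10! = 3628800.
Probability = 286/3628800 = 143/1814400.

143/1814400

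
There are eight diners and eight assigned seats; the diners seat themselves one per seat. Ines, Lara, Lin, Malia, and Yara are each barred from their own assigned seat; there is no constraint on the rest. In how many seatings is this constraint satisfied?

Inclusion-exclusion on the 5 forbidden self-matches:
Σ_{j=0}^{5} (-1)^j C(5,j)(8-j)!
= C(5,0)·8! - C(5,1)·7! + C(5,2)·6! - C(5,3)·5! + C(5,4)·4! - C(5,5)·3!
= 40320 - 25200 + 7200 - 1200 + 120 - 6
= 21234

21234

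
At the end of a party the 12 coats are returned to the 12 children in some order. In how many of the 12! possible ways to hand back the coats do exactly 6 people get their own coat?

Choose which 6 of the 12 are fixed: C(12,6) = 924.
The remaining 6 must be deranged: !6 = 265.
Total: 924 × 265 = 244860.

244860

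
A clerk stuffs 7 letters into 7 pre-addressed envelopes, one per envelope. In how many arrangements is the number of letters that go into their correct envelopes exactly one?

1855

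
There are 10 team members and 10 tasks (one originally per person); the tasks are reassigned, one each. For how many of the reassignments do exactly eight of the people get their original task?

45

Choose which 8 of the 10 are fixed: C(10,8) = 45.
The other 2 form a derangement: !2 = 1.
Total: 45 × 1 = 45.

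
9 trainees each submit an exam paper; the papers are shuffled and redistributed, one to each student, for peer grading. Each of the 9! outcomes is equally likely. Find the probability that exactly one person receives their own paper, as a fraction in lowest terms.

Favorable outcomes: C(9,1)·!8 = 9·14833 = 133497.
Total outcomes: 9! = 362880.
Probability = 133497/362880 = 2119/5760.

2119/5760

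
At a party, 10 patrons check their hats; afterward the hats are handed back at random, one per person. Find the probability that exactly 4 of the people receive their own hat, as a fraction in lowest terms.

Favorable outcomes: C(10,4)·!6 = 210·265 = 55650.
Total outcomes: 10! = 3628800.
Probability = 55650/3628800 = 53/3456.

53/3456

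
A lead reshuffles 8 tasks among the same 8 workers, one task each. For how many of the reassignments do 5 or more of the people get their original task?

# with exactly i fixed is C(8,i)·!(8-i); sum over i=5..8:
  i=5: C(8,5)·!3 = 56·2 = 112
  i=6: C(8,6)·!2 = 28·1 = 28
  i=7: C(8,7)·!1 = 8·0 = 0
  i=8: C(8,8)·!0 = 1·1 = 1
Total = 141.

141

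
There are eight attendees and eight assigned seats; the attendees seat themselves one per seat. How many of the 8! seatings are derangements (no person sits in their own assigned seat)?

14833

!8 is the nearest integer to 8!/e.
8! = 40320, and 40320/e ≈ 14832.90, so !8 = 14833.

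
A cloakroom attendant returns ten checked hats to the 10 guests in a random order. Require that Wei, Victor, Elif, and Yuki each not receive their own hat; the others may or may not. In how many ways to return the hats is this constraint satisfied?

2399760

Inclusion-exclusion on the 4 forbidden self-matches:
Σ_{j=0}^{4} (-1)^j C(4,j)(10-j)!
= C(4,0)·10! - C(4,1)·9! + C(4,2)·8! - C(4,3)·7! + C(4,4)·6!
= 3628800 - 1451520 + 241920 - 20160 + 720
= 2399760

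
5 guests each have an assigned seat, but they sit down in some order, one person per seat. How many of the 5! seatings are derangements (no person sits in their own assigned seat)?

The subfactorial !5 = [5!/e] (nearest integer).
5! = 120, and 120/e ≈ 44.15, so !5 = 44.

44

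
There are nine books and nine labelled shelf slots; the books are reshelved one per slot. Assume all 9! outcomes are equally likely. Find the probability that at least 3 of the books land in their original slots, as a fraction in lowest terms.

29143/362880

Favorable outcomes: Σ_{i≥3} C(9,i)·!(9-i) = 84·265 + 126·44 + 126·9 + 84·2 + 36·1 + 9·0 + 1·1 = 29143.
Total outcomes: 9! = 362880.
Probability = 29143/362880 = 29143/362880.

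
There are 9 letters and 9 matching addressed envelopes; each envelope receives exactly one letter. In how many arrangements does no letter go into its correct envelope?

By inclusion-exclusion, !9 = Σ (-1)^k · 9!/k! for k=0..9
= 9! - 9!/1! + 9!/2! - 9!/3! + 9!/4! - 9!/5! + 9!/6! - 9!/7! + 9!/8! - 9!/9!
= 362880 - 362880 + 181440 - 60480 + 15120 - 3024 + 504 - 72 + 9 - 1
= 133496

133496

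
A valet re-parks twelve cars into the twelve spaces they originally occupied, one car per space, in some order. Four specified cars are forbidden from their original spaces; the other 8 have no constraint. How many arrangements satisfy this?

Inclusion-exclusion on the 4 forbidden self-matches:
Σ_{j=0}^{4} (-1)^j C(4,j)(12-j)!
= C(4,0)·12! - C(4,1)·11! + C(4,2)·10! - C(4,3)·9! + C(4,4)·8!
= 479001600 - 159667200 + 21772800 - 1451520 + 40320
= 339696000

339696000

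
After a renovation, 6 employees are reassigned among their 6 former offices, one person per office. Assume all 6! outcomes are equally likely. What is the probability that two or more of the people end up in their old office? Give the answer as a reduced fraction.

Favorable outcomes: Σ_{i≥2} C(6,i)·!(6-i) = 15·9 + 20·2 + 15·1 + 6·0 + 1·1 = 191.
Total outcomes: 6! = 720.
Probability = 191/720 = 191/720.

191/720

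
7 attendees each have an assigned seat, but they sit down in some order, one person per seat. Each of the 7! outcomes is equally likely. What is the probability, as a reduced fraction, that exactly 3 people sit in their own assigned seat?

1/16

Favorable outcomes: C(7,3)·!4 = 35·9 = 315.
Total outcomes: 7! = 5040.
Probability = 315/5040 = 1/16.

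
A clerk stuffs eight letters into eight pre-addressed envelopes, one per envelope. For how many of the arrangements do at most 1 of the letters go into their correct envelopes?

# with exactly i fixed is C(8,i)·!(8-i); sum over i=0..1:
  i=0: C(8,0)·!8 = 1·14833 = 14833
  i=1: C(8,1)·!7 = 8·1854 = 14832
Total = 29665.

29665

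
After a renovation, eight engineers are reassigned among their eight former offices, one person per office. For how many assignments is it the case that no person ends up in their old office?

By inclusion-exclusion, !8 = Σ (-1)^k · 8!/k! for k=0..8
= 8! - 8!/1! + 8!/2! - 8!/3! + 8!/4! - 8!/5! + 8!/6! - 8!/7! + 8!/8!
= 40320 - 40320 + 20160 - 6720 + 1680 - 336 + 56 - 8 + 1
= 14833

14833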